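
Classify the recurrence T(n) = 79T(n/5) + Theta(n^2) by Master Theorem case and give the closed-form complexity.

Master Theorem for T(n) = 79T(n/5) + O(n^2):

a = 79, b = 5, c = 2
log_b(a) = log_5(79) = 2.7149

Case 1: c = 2 < log_5(79) = 2.7149
T(n) = O(n^(log_5 79))

For T(n) = 79T(n/5) + O(n^2): log_5(79) = 2.7149. This is Case 1 of the Master Theorem (c < log_b(a), work dominated by leaves), giving O(n^(log_5 79)).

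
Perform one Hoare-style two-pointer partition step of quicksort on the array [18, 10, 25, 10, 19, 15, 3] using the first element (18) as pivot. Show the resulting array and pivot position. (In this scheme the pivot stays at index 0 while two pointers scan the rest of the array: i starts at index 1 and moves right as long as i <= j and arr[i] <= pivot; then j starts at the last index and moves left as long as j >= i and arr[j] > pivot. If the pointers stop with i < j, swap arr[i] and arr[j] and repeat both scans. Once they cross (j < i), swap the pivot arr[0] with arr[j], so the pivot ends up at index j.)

Hoare-style two-pointer partition with pivot = 18:

Initial array: [18, 10, 25, 10, 19, 15, 3]

Pointers start at i = 1, j = 6.
i stops at index 2 (arr[2]=25 > 18), j stops at index 6 (arr[6]=3 <= 18): swap arr[2] and arr[6], array becomes [18, 10, 3, 10, 19, 15, 25]
i stops at index 4 (arr[4]=19 > 18), j stops at index 5 (arr[5]=15 <= 18): swap arr[4] and arr[5], array becomes [18, 10, 3, 10, 15, 19, 25]
i ends at 5, j ends at 4: the pointers have crossed (j < i), so scanning stops.

Swap pivot arr[0] with arr[4] to place pivot at position 4: [15, 10, 3, 10, 18, 19, 25]
Pivot position: 4

After partitioning with pivot 18, the array becomes [15, 10, 3, 10, 18, 19, 25]. The pivot is placed at index 4. All elements to the left of the pivot are <= 18, and all elements to the right are > 18.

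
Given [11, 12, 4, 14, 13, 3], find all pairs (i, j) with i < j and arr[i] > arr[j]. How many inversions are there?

Finding inversions in [11, 12, 4, 14, 13, 3]:

(0, 2): arr[0]=11 > arr[2]=4
(0, 5): arr[0]=11 > arr[5]=3
(1, 2): arr[1]=12 > arr[2]=4
(1, 5): arr[1]=12 > arr[5]=3
(2, 5): arr[2]=4 > arr[5]=3
(3, 4): arr[3]=14 > arr[4]=13
(3, 5): arr[3]=14 > arr[5]=3
(4, 5): arr[4]=13 > arr[5]=3

Total inversions: 8

The array has 8 inversion(s): (0,2), (0,5), (1,2), (1,5), (2,5), (3,4), (3,5), (4,5). Each pair (i,j) satisfies i < j and arr[i] > arr[j].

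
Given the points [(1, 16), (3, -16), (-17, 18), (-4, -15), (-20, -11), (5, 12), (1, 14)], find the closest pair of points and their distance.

Computing all pairwise distances among 7 points:

d((1, 16), (3, -16)) = 32.0624
d((1, 16), (-17, 18)) = 18.1108
d((1, 16), (-4, -15)) = 31.4006
d((1, 16), (-20, -11)) = 34.2053
d((1, 16), (5, 12)) = 5.6569
d((1, 16), (1, 14)) = 2.0 <-- minimum
d((3, -16), (-17, 18)) = 39.4462
d((3, -16), (-4, -15)) = 7.0711
d((3, -16), (-20, -11)) = 23.5372
d((3, -16), (5, 12)) = 28.0713
d((3, -16), (1, 14)) = 30.0666
d((-17, 18), (-4, -15)) = 35.4683
d((-17, 18), (-20, -11)) = 29.1548
d((-17, 18), (5, 12)) = 22.8035
d((-17, 18), (1, 14)) = 18.4391
d((-4, -15), (-20, -11)) = 16.4924
d((-4, -15), (5, 12)) = 28.4605
d((-4, -15), (1, 14)) = 29.4279
d((-20, -11), (5, 12)) = 33.9706
d((-20, -11), (1, 14)) = 32.6497
d((5, 12), (1, 14)) = 4.4721

Closest pair: (1, 16) and (1, 14) with distance 2.0

The closest pair is (1, 16) and (1, 14) with Euclidean distance 2.0. For 7 points, brute-force pairwise comparison is shown above. For large n, the divide-and-conquer algorithm (sort by x, recurse on halves, check the dividing strip) achieves O(n log n).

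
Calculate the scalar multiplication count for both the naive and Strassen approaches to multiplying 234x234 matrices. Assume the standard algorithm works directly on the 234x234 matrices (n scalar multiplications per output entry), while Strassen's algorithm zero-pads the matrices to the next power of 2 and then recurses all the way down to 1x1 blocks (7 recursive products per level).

Matrix multiplication for 234x234 matrices:

Strassen's algorithm requires power-of-2 dimensions. Pad 234x234 to 256x256 (next power of 2).

Standard algorithm: 234^3 = 12812904 multiplications
Strassen's algorithm: 7^(log2(256)) = 7^8 = 5764801 multiplications
Savings: 12812904 - 5764801 = 7048103 multiplications

Standard: 12812904 multiplications (234^3). Strassen: 5764801 multiplications (7^8, after padding to 256x256). Strassen reduces 8 recursive multiplications to 7 at each level.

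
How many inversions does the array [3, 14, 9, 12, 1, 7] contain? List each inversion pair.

Finding inversions in [3, 14, 9, 12, 1, 7]:

(0, 4): arr[0]=3 > arr[4]=1
(1, 2): arr[1]=14 > arr[2]=9
(1, 3): arr[1]=14 > arr[3]=12
(1, 4): arr[1]=14 > arr[4]=1
(1, 5): arr[1]=14 > arr[5]=7
(2, 4): arr[2]=9 > arr[4]=1
(2, 5): arr[2]=9 > arr[5]=7
(3, 4): arr[3]=12 > arr[4]=1
(3, 5): arr[3]=12 > arr[5]=7

Total inversions: 9

The array has 9 inversion(s): (0,4), (1,2), (1,3), (1,4), (1,5), (2,4), (2,5), (3,4), (3,5). Each pair (i,j) satisfies i < j and arr[i] > arr[j].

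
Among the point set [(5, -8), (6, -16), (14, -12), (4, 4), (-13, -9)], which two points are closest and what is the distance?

Computing all pairwise distances among 5 points:

d((5, -8), (6, -16)) = 8.0623 <-- minimum
d((5, -8), (14, -12)) = 9.8489
d((5, -8), (4, 4)) = 12.0416
d((5, -8), (-13, -9)) = 18.0278
d((6, -16), (14, -12)) = 8.9443
d((6, -16), (4, 4)) = 20.0998
d((6, -16), (-13, -9)) = 20.2485
d((14, -12), (4, 4)) = 18.868
d((14, -12), (-13, -9)) = 27.1662
d((4, 4), (-13, -9)) = 21.4009

Closest pair: (5, -8) and (6, -16) with distance 8.0623

The closest pair is (5, -8) and (6, -16) with Euclidean distance 8.0623. For 5 points, brute-force pairwise comparison is shown above. For large n, the divide-and-conquer algorithm (sort by x, recurse on halves, check the dividing strip) achieves O(n log n).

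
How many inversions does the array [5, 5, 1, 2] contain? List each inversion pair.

Finding inversions in [5, 5, 1, 2]:

(0, 2): arr[0]=5 > arr[2]=1
(0, 3): arr[0]=5 > arr[3]=2
(1, 2): arr[1]=5 > arr[2]=1
(1, 3): arr[1]=5 > arr[3]=2

Total inversions: 4

The array has 4 inversion(s): (0,2), (0,3), (1,2), (1,3). Each pair (i,j) satisfies i < j and arr[i] > arr[j].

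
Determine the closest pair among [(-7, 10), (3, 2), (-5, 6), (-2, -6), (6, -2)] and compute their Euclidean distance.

Computing all pairwise distances among 5 points:

d((-7, 10), (3, 2)) = 12.8062
d((-7, 10), (-5, 6)) = 4.4721 <-- minimum
d((-7, 10), (-2, -6)) = 16.7631
d((-7, 10), (6, -2)) = 17.6918
d((3, 2), (-5, 6)) = 8.9443
d((3, 2), (-2, -6)) = 9.434
d((3, 2), (6, -2)) = 5.0
d((-5, 6), (-2, -6)) = 12.3693
d((-5, 6), (6, -2)) = 13.6015
d((-2, -6), (6, -2)) = 8.9443

Closest pair: (-7, 10) and (-5, 6) with distance 4.4721

The closest pair is (-7, 10) and (-5, 6) with Euclidean distance 4.4721. For 5 points, brute-force pairwise comparison is shown above. For large n, the divide-and-conquer algorithm (sort by x, recurse on halves, check the dividing strip) achieves O(n log n).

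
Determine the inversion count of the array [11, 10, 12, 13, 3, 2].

Finding inversions in [11, 10, 12, 13, 3, 2]:

(0, 1): arr[0]=11 > arr[1]=10
(0, 4): arr[0]=11 > arr[4]=3
(0, 5): arr[0]=11 > arr[5]=2
(1, 4): arr[1]=10 > arr[4]=3
(1, 5): arr[1]=10 > arr[5]=2
(2, 4): arr[2]=12 > arr[4]=3
(2, 5): arr[2]=12 > arr[5]=2
(3, 4): arr[3]=13 > arr[4]=3
(3, 5): arr[3]=13 > arr[5]=2
(4, 5): arr[4]=3 > arr[5]=2

Total inversions: 10

The array has 10 inversion(s): (0,1), (0,4), (0,5), (1,4), (1,5), (2,4), (2,5), (3,4), (3,5), (4,5). Each pair (i,j) satisfies i < j and arr[i] > arr[j].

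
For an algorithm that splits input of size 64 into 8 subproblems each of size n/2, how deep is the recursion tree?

For divide and conquer with division factor 2:

Problem sizes at each level:
Level 0: 64
Level 1: 32
Level 2: 16
Level 3: 8
Level 4: 4
Level 5: 2
Level 6: 1

The root is level 0 and the size-1 base case is level 6 (the tree spans levels 0 through 6, i.e. 7 levels counting the root), so the depth is the number of divisions: log_2(64) = 6

The recursion tree depth is log_2(64) = 6. At each level, the problem size is divided by 2, so it takes 6 divisions to reduce to a base case of size 1. The algorithm makes 8 recursive calls at each level.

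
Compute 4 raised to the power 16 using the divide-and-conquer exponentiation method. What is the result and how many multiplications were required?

Computing 4^16 by squaring (build up from 4^1; each line after the first costs one multiplication):

4^1 = 4
4^2 = (4^1)^2 = 4^2 = 16
4^4 = (4^2)^2 = 16^2 = 256
4^8 = (4^4)^2 = 256^2 = 65536
4^16 = (4^8)^2 = 65536^2 = 4294967296

Result: 4294967296
Multiplications needed: 4 (4 lines after 4^1)

4^16 = 4294967296. Using exponentiation by squaring, this requires 4 multiplications. The key idea: if the exponent is even, square the half-power; if odd, multiply by the base once.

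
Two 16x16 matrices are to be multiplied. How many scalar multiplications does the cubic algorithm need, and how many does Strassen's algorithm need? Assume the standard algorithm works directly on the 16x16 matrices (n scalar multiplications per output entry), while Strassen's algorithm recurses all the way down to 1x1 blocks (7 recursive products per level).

Matrix multiplication for 16x16 matrices:

Standard algorithm: 16^3 = 4096 multiplications
Strassen's algorithm: 7^(log2(16)) = 7^4 = 2401 multiplications
Savings: 4096 - 2401 = 1695 multiplications

Standard: 4096 multiplications (16^3). Strassen: 2401 multiplications (7^4). Strassen reduces 8 recursive multiplications to 7 at each level.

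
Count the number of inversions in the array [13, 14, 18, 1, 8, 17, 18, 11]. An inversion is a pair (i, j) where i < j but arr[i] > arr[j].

Finding inversions in [13, 14, 18, 1, 8, 17, 18, 11]:

(0, 3): arr[0]=13 > arr[3]=1
(0, 4): arr[0]=13 > arr[4]=8
(0, 7): arr[0]=13 > arr[7]=11
(1, 3): arr[1]=14 > arr[3]=1
(1, 4): arr[1]=14 > arr[4]=8
(1, 7): arr[1]=14 > arr[7]=11
(2, 3): arr[2]=18 > arr[3]=1
(2, 4): arr[2]=18 > arr[4]=8
(2, 5): arr[2]=18 > arr[5]=17
(2, 7): arr[2]=18 > arr[7]=11
(5, 7): arr[5]=17 > arr[7]=11
(6, 7): arr[6]=18 > arr[7]=11

Total inversions: 12

The array has 12 inversion(s): (0,3), (0,4), (0,7), (1,3), (1,4), (1,7), (2,3), (2,4), (2,5), (2,7), (5,7), (6,7). Each pair (i,j) satisfies i < j and arr[i] > arr[j].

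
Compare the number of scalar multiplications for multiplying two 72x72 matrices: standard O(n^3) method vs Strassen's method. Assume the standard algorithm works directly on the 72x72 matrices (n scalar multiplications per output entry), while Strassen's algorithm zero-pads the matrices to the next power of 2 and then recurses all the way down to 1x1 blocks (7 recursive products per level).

Matrix multiplication for 72x72 matrices:

Strassen's algorithm requires power-of-2 dimensions. Pad 72x72 to 128x128 (next power of 2).

Standard algorithm: 72^3 = 373248 multiplications
Strassen's algorithm: 7^(log2(128)) = 7^7 = 823543 multiplications
Difference: 373248 - 823543 = -450295 (Strassen uses MORE here due to padding overhead — for small or just-over-power-of-2 n, padding can outweigh the per-level savings)

Standard: 373248 multiplications (72^3). Strassen: 823543 multiplications (7^7, after padding to 128x128). Strassen reduces 8 recursive multiplications to 7 at each level.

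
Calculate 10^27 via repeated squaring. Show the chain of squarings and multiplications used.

Computing 10^27 by squaring (build up from 10^1; each line after the first costs one multiplication):

10^1 = 10
10^2 = (10^1)^2 = 10^2 = 100
10^3 = 10 * 10^2 = 10 * 100 = 1000
10^6 = (10^3)^2 = 1000^2 = 1000000
10^12 = (10^6)^2 = 1000000^2 = 1000000000000
10^13 = 10 * 10^12 = 10 * 1000000000000 = 10000000000000
10^26 = (10^13)^2 = 10000000000000^2 = 100000000000000000000000000
10^27 = 10 * 10^26 = 10 * 100000000000000000000000000 = 1000000000000000000000000000

Result: 1000000000000000000000000000
Multiplications needed: 7 (7 lines after 10^1)

10^27 = 1000000000000000000000000000. Using exponentiation by squaring, this requires 7 multiplications. The key idea: if the exponent is even, square the half-power; if odd, multiply by the base once.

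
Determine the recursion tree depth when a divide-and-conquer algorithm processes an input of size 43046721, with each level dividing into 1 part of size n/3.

For divide and conquer with division factor 3:

Problem sizes at each level:
Level 0: 43046721
Level 1: 14348907
Level 2: 4782969
Level 3: 1594323
Level 4: 531441
Level 5: 177147
Level 6: 59049
Level 7: 19683
Level 8: 6561
Level 9: 2187
Level 10: 729
Level 11: 243
Level 12: 81
Level 13: 27
Level 14: 9
Level 15: 3
Level 16: 1

The root is level 0 and the size-1 base case is level 16 (the tree spans levels 0 through 16, i.e. 17 levels counting the root), so the depth is the number of divisions: log_3(43046721) = 16

The recursion tree depth is log_3(43046721) = 16. At each level, the problem size is divided by 3, so it takes 16 divisions to reduce to a base case of size 1. The algorithm makes 1 recursive call at each level.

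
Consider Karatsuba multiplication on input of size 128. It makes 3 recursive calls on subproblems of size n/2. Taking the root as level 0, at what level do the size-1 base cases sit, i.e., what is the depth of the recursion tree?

For divide and conquer with division factor 2:

Problem sizes at each level:
Level 0: 128
Level 1: 64
Level 2: 32
Level 3: 16
Level 4: 8
Level 5: 4
Level 6: 2
Level 7: 1

The root is level 0 and the size-1 base case is level 7 (the tree spans levels 0 through 7, i.e. 8 levels counting the root), so the depth is the number of divisions: log_2(128) = 7

The recursion tree depth is log_2(128) = 7. At each level, the problem size is divided by 2, so it takes 7 divisions to reduce to a base case of size 1. The algorithm makes 3 recursive calls at each level.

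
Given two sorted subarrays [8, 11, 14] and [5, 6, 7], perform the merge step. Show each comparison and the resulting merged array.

Merging process:

Compare 8 vs 5: take 5 from right. Merged: [5]
Compare 8 vs 6: take 6 from right. Merged: [5, 6]
Compare 8 vs 7: take 7 from right. Merged: [5, 6, 7]
Append remaining from left: [8, 11, 14]. Merged: [5, 6, 7, 8, 11, 14]

Final merged array: [5, 6, 7, 8, 11, 14]
Total comparisons: 3

The merged array is [5, 6, 7, 8, 11, 14], requiring 3 comparisons. The merge step runs in O(n) time where n is the total number of elements.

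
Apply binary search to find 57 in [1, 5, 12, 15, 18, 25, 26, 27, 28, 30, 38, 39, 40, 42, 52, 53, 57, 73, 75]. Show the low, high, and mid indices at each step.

Binary search for 57 in [1, 5, 12, 15, 18, 25, 26, 27, 28, 30, 38, 39, 40, 42, 52, 53, 57, 73, 75]:

lo=0, hi=18, mid=9, arr[mid]=30 -> 30 < 57, search right half
lo=10, hi=18, mid=14, arr[mid]=52 -> 52 < 57, search right half
lo=15, hi=18, mid=16, arr[mid]=57 -> Found target at index 16!

Binary search finds 57 at index 16 after 3 comparisons. The search repeatedly halves the search space by comparing with the middle element.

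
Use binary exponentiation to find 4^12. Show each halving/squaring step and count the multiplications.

Computing 4^12 by squaring (build up from 4^1; each line after the first costs one multiplication):

4^1 = 4
4^2 = (4^1)^2 = 4^2 = 16
4^3 = 4 * 4^2 = 4 * 16 = 64
4^6 = (4^3)^2 = 64^2 = 4096
4^12 = (4^6)^2 = 4096^2 = 16777216

Result: 16777216
Multiplications needed: 4 (4 lines after 4^1)

4^12 = 16777216. Using exponentiation by squaring, this requires 4 multiplications. The key idea: if the exponent is even, square the half-power; if odd, multiply by the base once.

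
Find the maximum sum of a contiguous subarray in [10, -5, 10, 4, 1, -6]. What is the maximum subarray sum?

Using Kadane's algorithm on [10, -5, 10, 4, 1, -6]:

Scanning through the array:
Position 1 (value -5): max_ending_here = 5, max_so_far = 10
Position 2 (value 10): max_ending_here = 15, max_so_far = 15
Position 3 (value 4): max_ending_here = 19, max_so_far = 19
Position 4 (value 1): max_ending_here = 20, max_so_far = 20
Position 5 (value -6): max_ending_here = 14, max_so_far = 20

Maximum subarray: [10, -5, 10, 4, 1]
Maximum sum: 20

The maximum subarray is [10, -5, 10, 4, 1] with sum 20. This subarray runs from index 0 to index 4.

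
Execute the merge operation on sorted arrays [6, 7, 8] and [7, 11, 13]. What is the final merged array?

Merging process:

Compare 6 vs 7: take 6 from left. Merged: [6]
Compare 7 vs 7: take 7 from left. Merged: [6, 7]
Compare 8 vs 7: take 7 from right. Merged: [6, 7, 7]
Compare 8 vs 11: take 8 from left. Merged: [6, 7, 7, 8]
Append remaining from right: [11, 13]. Merged: [6, 7, 7, 8, 11, 13]

Final merged array: [6, 7, 7, 8, 11, 13]
Total comparisons: 4

The merged array is [6, 7, 7, 8, 11, 13], requiring 4 comparisons. The merge step runs in O(n) time where n is the total number of elements.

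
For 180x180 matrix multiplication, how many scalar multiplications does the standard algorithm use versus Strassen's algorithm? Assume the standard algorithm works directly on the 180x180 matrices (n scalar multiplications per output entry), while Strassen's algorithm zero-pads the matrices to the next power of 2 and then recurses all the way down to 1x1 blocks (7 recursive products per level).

Matrix multiplication for 180x180 matrices:

Strassen's algorithm requires power-of-2 dimensions. Pad 180x180 to 256x256 (next power of 2).

Standard algorithm: 180^3 = 5832000 multiplications
Strassen's algorithm: 7^(log2(256)) = 7^8 = 5764801 multiplications
Savings: 5832000 - 5764801 = 67199 multiplications

Standard: 5832000 multiplications (180^3). Strassen: 5764801 multiplications (7^8, after padding to 256x256). Strassen reduces 8 recursive multiplications to 7 at each level.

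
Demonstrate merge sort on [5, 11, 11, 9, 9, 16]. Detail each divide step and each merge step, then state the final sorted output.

Merge sort trace:

Split: [5, 11, 11, 9, 9, 16] -> [5, 11, 11] and [9, 9, 16]
  Split: [5, 11, 11] -> [5] and [11, 11]
    Split: [11, 11] -> [11] and [11]
    Merge: [11] + [11] -> [11, 11]
  Merge: [5] + [11, 11] -> [5, 11, 11]
  Split: [9, 9, 16] -> [9] and [9, 16]
    Split: [9, 16] -> [9] and [16]
    Merge: [9] + [16] -> [9, 16]
  Merge: [9] + [9, 16] -> [9, 9, 16]
Merge: [5, 11, 11] + [9, 9, 16] -> [5, 9, 9, 11, 11, 16]

Final sorted array: [5, 9, 9, 11, 11, 16]

The merge sort proceeds by recursively splitting the array and merging sorted halves.
After all merges, the sorted array is [5, 9, 9, 11, 11, 16].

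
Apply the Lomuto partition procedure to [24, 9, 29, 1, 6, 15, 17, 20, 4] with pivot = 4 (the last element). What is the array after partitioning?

Lomuto partition with pivot = 4:

Initial array: [24, 9, 29, 1, 6, 15, 17, 20, 4]

arr[0]=24 > 4: no swap
arr[1]=9 > 4: no swap
arr[2]=29 > 4: no swap
arr[3]=1 <= 4: swap with position 0, array becomes [1, 9, 29, 24, 6, 15, 17, 20, 4]
arr[4]=6 > 4: no swap
arr[5]=15 > 4: no swap
arr[6]=17 > 4: no swap
arr[7]=20 > 4: no swap

Place pivot at position 1: [1, 4, 29, 24, 6, 15, 17, 20, 9]
Pivot position: 1

After partitioning with pivot 4, the array becomes [1, 4, 29, 24, 6, 15, 17, 20, 9]. The pivot is placed at index 1. All elements to the left of the pivot are <= 4, and all elements to the right are > 4.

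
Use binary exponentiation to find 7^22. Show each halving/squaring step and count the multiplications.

Computing 7^22 by squaring (build up from 7^1; each line after the first costs one multiplication):

7^1 = 7
7^2 = (7^1)^2 = 7^2 = 49
7^4 = (7^2)^2 = 49^2 = 2401
7^5 = 7 * 7^4 = 7 * 2401 = 16807
7^10 = (7^5)^2 = 16807^2 = 282475249
7^11 = 7 * 7^10 = 7 * 282475249 = 1977326743
7^22 = (7^11)^2 = 1977326743^2 = 3909821048582988049

Result: 3909821048582988049
Multiplications needed: 6 (6 lines after 7^1)

7^22 = 3909821048582988049. Using exponentiation by squaring, this requires 6 multiplications. The key idea: if the exponent is even, square the half-power; if odd, multiply by the base once.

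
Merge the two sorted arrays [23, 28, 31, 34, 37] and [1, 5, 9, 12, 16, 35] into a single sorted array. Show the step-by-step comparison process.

Merging process:

Compare 23 vs 1: take 1 from right. Merged: [1]
Compare 23 vs 5: take 5 from right. Merged: [1, 5]
Compare 23 vs 9: take 9 from right. Merged: [1, 5, 9]
Compare 23 vs 12: take 12 from right. Merged: [1, 5, 9, 12]
Compare 23 vs 16: take 16 from right. Merged: [1, 5, 9, 12, 16]
Compare 23 vs 35: take 23 from left. Merged: [1, 5, 9, 12, 16, 23]
Compare 28 vs 35: take 28 from left. Merged: [1, 5, 9, 12, 16, 23, 28]
Compare 31 vs 35: take 31 from left. Merged: [1, 5, 9, 12, 16, 23, 28, 31]
Compare 34 vs 35: take 34 from left. Merged: [1, 5, 9, 12, 16, 23, 28, 31, 34]
Compare 37 vs 35: take 35 from right. Merged: [1, 5, 9, 12, 16, 23, 28, 31, 34, 35]
Append remaining from left: [37]. Merged: [1, 5, 9, 12, 16, 23, 28, 31, 34, 35, 37]

Final merged array: [1, 5, 9, 12, 16, 23, 28, 31, 34, 35, 37]
Total comparisons: 10

The merged array is [1, 5, 9, 12, 16, 23, 28, 31, 34, 35, 37], requiring 10 comparisons. The merge step runs in O(n) time where n is the total number of elements.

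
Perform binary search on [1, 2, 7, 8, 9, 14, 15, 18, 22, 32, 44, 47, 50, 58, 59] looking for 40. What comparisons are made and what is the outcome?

Binary search for 40 in [1, 2, 7, 8, 9, 14, 15, 18, 22, 32, 44, 47, 50, 58, 59]:

lo=0, hi=14, mid=7, arr[mid]=18 -> 18 < 40, search right half
lo=8, hi=14, mid=11, arr[mid]=47 -> 47 > 40, search left half
lo=8, hi=10, mid=9, arr[mid]=32 -> 32 < 40, search right half
lo=10, hi=10, mid=10, arr[mid]=44 -> 44 > 40, search left half
lo=10 > hi=9, target 40 not found

Binary search determines that 40 is not in the array after 4 comparisons. The search space was exhausted without finding the target.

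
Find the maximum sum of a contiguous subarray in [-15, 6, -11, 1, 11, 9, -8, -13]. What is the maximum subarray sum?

Using Kadane's algorithm on [-15, 6, -11, 1, 11, 9, -8, -13]:

Scanning through the array:
Position 1 (value 6): max_ending_here = 6, max_so_far = 6
Position 2 (value -11): max_ending_here = -5, max_so_far = 6
Position 3 (value 1): max_ending_here = 1, max_so_far = 6
Position 4 (value 11): max_ending_here = 12, max_so_far = 12
Position 5 (value 9): max_ending_here = 21, max_so_far = 21
Position 6 (value -8): max_ending_here = 13, max_so_far = 21
Position 7 (value -13): max_ending_here = 0, max_so_far = 21

Maximum subarray: [1, 11, 9]
Maximum sum: 21

The maximum subarray is [1, 11, 9] with sum 21. This subarray runs from index 3 to index 5.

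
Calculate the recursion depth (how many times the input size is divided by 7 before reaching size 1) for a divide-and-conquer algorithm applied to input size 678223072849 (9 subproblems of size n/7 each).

For divide and conquer with division factor 7:

Problem sizes at each level:
Level 0: 678223072849
Level 1: 96889010407
Level 2: 13841287201
Level 3: 1977326743
Level 4: 282475249
Level 5: 40353607
Level 6: 5764801
Level 7: 823543
Level 8: 117649
Level 9: 16807
Level 10: 2401
Level 11: 343
Level 12: 49
Level 13: 7
Level 14: 1

The root is level 0 and the size-1 base case is level 14 (the tree spans levels 0 through 14, i.e. 15 levels counting the root), so the depth is the number of divisions: log_7(678223072849) = 14

The recursion tree depth is log_7(678223072849) = 14. At each level, the problem size is divided by 7, so it takes 14 divisions to reduce to a base case of size 1. The algorithm makes 9 recursive calls at each level.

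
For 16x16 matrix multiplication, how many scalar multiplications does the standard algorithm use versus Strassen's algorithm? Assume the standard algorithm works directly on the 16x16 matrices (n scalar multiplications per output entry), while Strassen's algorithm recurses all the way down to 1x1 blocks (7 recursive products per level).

Matrix multiplication for 16x16 matrices:

Standard algorithm: 16^3 = 4096 multiplications
Strassen's algorithm: 7^(log2(16)) = 7^4 = 2401 multiplications
Savings: 4096 - 2401 = 1695 multiplications

Standard: 4096 multiplications (16^3). Strassen: 2401 multiplications (7^4). Strassen reduces 8 recursive multiplications to 7 at each level.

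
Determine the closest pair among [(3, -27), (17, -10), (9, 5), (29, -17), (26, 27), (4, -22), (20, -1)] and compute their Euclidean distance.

Computing all pairwise distances among 7 points:

d((3, -27), (17, -10)) = 22.0227
d((3, -27), (9, 5)) = 32.5576
d((3, -27), (29, -17)) = 27.8568
d((3, -27), (26, 27)) = 58.6941
d((3, -27), (4, -22)) = 5.099 <-- minimum
d((3, -27), (20, -1)) = 31.0644
d((17, -10), (9, 5)) = 17.0
d((17, -10), (29, -17)) = 13.8924
d((17, -10), (26, 27)) = 38.0789
d((17, -10), (4, -22)) = 17.6918
d((17, -10), (20, -1)) = 9.4868
d((9, 5), (29, -17)) = 29.7321
d((9, 5), (26, 27)) = 27.8029
d((9, 5), (4, -22)) = 27.4591
d((9, 5), (20, -1)) = 12.53
d((29, -17), (26, 27)) = 44.1022
d((29, -17), (4, -22)) = 25.4951
d((29, -17), (20, -1)) = 18.3576
d((26, 27), (4, -22)) = 53.7122
d((26, 27), (20, -1)) = 28.6356
d((4, -22), (20, -1)) = 26.4008

Closest pair: (3, -27) and (4, -22) with distance 5.099

The closest pair is (3, -27) and (4, -22) with Euclidean distance 5.099. For 7 points, brute-force pairwise comparison is shown above. For large n, the divide-and-conquer algorithm (sort by x, recurse on halves, check the dividing strip) achieves O(n log n).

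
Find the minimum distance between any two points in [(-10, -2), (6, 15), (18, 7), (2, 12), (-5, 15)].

Computing all pairwise distances among 5 points:

d((-10, -2), (6, 15)) = 23.3452
d((-10, -2), (18, 7)) = 29.4109
d((-10, -2), (2, 12)) = 18.4391
d((-10, -2), (-5, 15)) = 17.72
d((6, 15), (18, 7)) = 14.4222
d((6, 15), (2, 12)) = 5.0 <-- minimum
d((6, 15), (-5, 15)) = 11.0
d((18, 7), (2, 12)) = 16.7631
d((18, 7), (-5, 15)) = 24.3516
d((2, 12), (-5, 15)) = 7.6158

Closest pair: (6, 15) and (2, 12) with distance 5.0

The closest pair is (6, 15) and (2, 12) with Euclidean distance 5.0. For 5 points, brute-force pairwise comparison is shown above. For large n, the divide-and-conquer algorithm (sort by x, recurse on halves, check the dividing strip) achieves O(n log n).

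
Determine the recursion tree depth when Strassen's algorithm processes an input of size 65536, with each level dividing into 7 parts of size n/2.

For divide and conquer with division factor 2:

Problem sizes at each level:
Level 0: 65536
Level 1: 32768
Level 2: 16384
Level 3: 8192
Level 4: 4096
Level 5: 2048
Level 6: 1024
Level 7: 512
Level 8: 256
Level 9: 128
Level 10: 64
Level 11: 32
Level 12: 16
Level 13: 8
Level 14: 4
Level 15: 2
Level 16: 1

The root is level 0 and the size-1 base case is level 16 (the tree spans levels 0 through 16, i.e. 17 levels counting the root), so the depth is the number of divisions: log_2(65536) = 16

The recursion tree depth is log_2(65536) = 16. At each level, the problem size is divided by 2, so it takes 16 divisions to reduce to a base case of size 1. The algorithm makes 7 recursive calls at each level.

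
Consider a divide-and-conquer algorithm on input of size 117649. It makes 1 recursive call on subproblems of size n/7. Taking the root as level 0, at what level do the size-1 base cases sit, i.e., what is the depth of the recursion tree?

For divide and conquer with division factor 7:

Problem sizes at each level:
Level 0: 117649
Level 1: 16807
Level 2: 2401
Level 3: 343
Level 4: 49
Level 5: 7
Level 6: 1

The root is level 0 and the size-1 base case is level 6 (the tree spans levels 0 through 6, i.e. 7 levels counting the root), so the depth is the number of divisions: log_7(117649) = 6

The recursion tree depth is log_7(117649) = 6. At each level, the problem size is divided by 7, so it takes 6 divisions to reduce to a base case of size 1. The algorithm makes 1 recursive call at each level.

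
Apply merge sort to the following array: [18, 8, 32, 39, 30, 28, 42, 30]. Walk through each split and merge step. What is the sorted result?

Merge sort trace:

Split: [18, 8, 32, 39, 30, 28, 42, 30] -> [18, 8, 32, 39] and [30, 28, 42, 30]
  Split: [18, 8, 32, 39] -> [18, 8] and [32, 39]
    Split: [18, 8] -> [18] and [8]
    Merge: [18] + [8] -> [8, 18]
    Split: [32, 39] -> [32] and [39]
    Merge: [32] + [39] -> [32, 39]
  Merge: [8, 18] + [32, 39] -> [8, 18, 32, 39]
  Split: [30, 28, 42, 30] -> [30, 28] and [42, 30]
    Split: [30, 28] -> [30] and [28]
    Merge: [30] + [28] -> [28, 30]
    Split: [42, 30] -> [42] and [30]
    Merge: [42] + [30] -> [30, 42]
  Merge: [28, 30] + [30, 42] -> [28, 30, 30, 42]
Merge: [8, 18, 32, 39] + [28, 30, 30, 42] -> [8, 18, 28, 30, 30, 32, 39, 42]

Final sorted array: [8, 18, 28, 30, 30, 32, 39, 42]

The merge sort proceeds by recursively splitting the array and merging sorted halves.
After all merges, the sorted array is [8, 18, 28, 30, 30, 32, 39, 42].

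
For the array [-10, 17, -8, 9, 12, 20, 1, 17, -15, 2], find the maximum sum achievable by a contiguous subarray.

Using Kadane's algorithm on [-10, 17, -8, 9, 12, 20, 1, 17, -15, 2]:

Scanning through the array:
Position 1 (value 17): max_ending_here = 17, max_so_far = 17
Position 2 (value -8): max_ending_here = 9, max_so_far = 17
Position 3 (value 9): max_ending_here = 18, max_so_far = 18
Position 4 (value 12): max_ending_here = 30, max_so_far = 30
Position 5 (value 20): max_ending_here = 50, max_so_far = 50
Position 6 (value 1): max_ending_here = 51, max_so_far = 51
Position 7 (value 17): max_ending_here = 68, max_so_far = 68
Position 8 (value -15): max_ending_here = 53, max_so_far = 68
Position 9 (value 2): max_ending_here = 55, max_so_far = 68

Maximum subarray: [17, -8, 9, 12, 20, 1, 17]
Maximum sum: 68

The maximum subarray is [17, -8, 9, 12, 20, 1, 17] with sum 68. This subarray runs from index 1 to index 7.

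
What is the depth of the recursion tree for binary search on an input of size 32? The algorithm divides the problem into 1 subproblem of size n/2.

For divide and conquer with division factor 2:

Problem sizes at each level:
Level 0: 32
Level 1: 16
Level 2: 8
Level 3: 4
Level 4: 2
Level 5: 1

The root is level 0 and the size-1 base case is level 5 (the tree spans levels 0 through 5, i.e. 6 levels counting the root), so the depth is the number of divisions: log_2(32) = 5

The recursion tree depth is log_2(32) = 5. At each level, the problem size is divided by 2, so it takes 5 divisions to reduce to a base case of size 1. The algorithm makes 1 recursive call at each level.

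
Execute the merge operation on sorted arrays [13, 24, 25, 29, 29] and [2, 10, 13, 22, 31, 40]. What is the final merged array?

Merging process:

Compare 13 vs 2: take 2 from right. Merged: [2]
Compare 13 vs 10: take 10 from right. Merged: [2, 10]
Compare 13 vs 13: take 13 from left. Merged: [2, 10, 13]
Compare 24 vs 13: take 13 from right. Merged: [2, 10, 13, 13]
Compare 24 vs 22: take 22 from right. Merged: [2, 10, 13, 13, 22]
Compare 24 vs 31: take 24 from left. Merged: [2, 10, 13, 13, 22, 24]
Compare 25 vs 31: take 25 from left. Merged: [2, 10, 13, 13, 22, 24, 25]
Compare 29 vs 31: take 29 from left. Merged: [2, 10, 13, 13, 22, 24, 25, 29]
Compare 29 vs 31: take 29 from left. Merged: [2, 10, 13, 13, 22, 24, 25, 29, 29]
Append remaining from right: [31, 40]. Merged: [2, 10, 13, 13, 22, 24, 25, 29, 29, 31, 40]

Final merged array: [2, 10, 13, 13, 22, 24, 25, 29, 29, 31, 40]
Total comparisons: 9

The merged array is [2, 10, 13, 13, 22, 24, 25, 29, 29, 31, 40], requiring 9 comparisons. The merge step runs in O(n) time where n is the total number of elements.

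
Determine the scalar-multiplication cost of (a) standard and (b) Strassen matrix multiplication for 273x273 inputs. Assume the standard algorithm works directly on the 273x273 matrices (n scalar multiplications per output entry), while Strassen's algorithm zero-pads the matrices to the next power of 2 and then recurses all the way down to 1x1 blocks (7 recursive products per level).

Matrix multiplication for 273x273 matrices:

Strassen's algorithm requires power-of-2 dimensions. Pad 273x273 to 512x512 (next power of 2).

Standard algorithm: 273^3 = 20346417 multiplications
Strassen's algorithm: 7^(log2(512)) = 7^9 = 40353607 multiplications
Difference: 20346417 - 40353607 = -20007190 (Strassen uses MORE here due to padding overhead — for small or just-over-power-of-2 n, padding can outweigh the per-level savings)

Standard: 20346417 multiplications (273^3). Strassen: 40353607 multiplications (7^9, after padding to 512x512). Strassen reduces 8 recursive multiplications to 7 at each level.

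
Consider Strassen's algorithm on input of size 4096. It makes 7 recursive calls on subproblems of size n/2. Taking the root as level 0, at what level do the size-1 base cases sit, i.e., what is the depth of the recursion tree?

For divide and conquer with division factor 2:

Problem sizes at each level:
Level 0: 4096
Level 1: 2048
Level 2: 1024
Level 3: 512
Level 4: 256
Level 5: 128
Level 6: 64
Level 7: 32
Level 8: 16
Level 9: 8
Level 10: 4
Level 11: 2
Level 12: 1

The root is level 0 and the size-1 base case is level 12 (the tree spans levels 0 through 12, i.e. 13 levels counting the root), so the depth is the number of divisions: log_2(4096) = 12

The recursion tree depth is log_2(4096) = 12. At each level, the problem size is divided by 2, so it takes 12 divisions to reduce to a base case of size 1. The algorithm makes 7 recursive calls at each level.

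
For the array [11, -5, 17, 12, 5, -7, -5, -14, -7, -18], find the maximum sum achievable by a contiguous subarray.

Using Kadane's algorithm on [11, -5, 17, 12, 5, -7, -5, -14, -7, -18]:

Scanning through the array:
Position 1 (value -5): max_ending_here = 6, max_so_far = 11
Position 2 (value 17): max_ending_here = 23, max_so_far = 23
Position 3 (value 12): max_ending_here = 35, max_so_far = 35
Position 4 (value 5): max_ending_here = 40, max_so_far = 40
Position 5 (value -7): max_ending_here = 33, max_so_far = 40
Position 6 (value -5): max_ending_here = 28, max_so_far = 40
Position 7 (value -14): max_ending_here = 14, max_so_far = 40
Position 8 (value -7): max_ending_here = 7, max_so_far = 40
Position 9 (value -18): max_ending_here = -11, max_so_far = 40

Maximum subarray: [11, -5, 17, 12, 5]
Maximum sum: 40

The maximum subarray is [11, -5, 17, 12, 5] with sum 40. This subarray runs from index 0 to index 4.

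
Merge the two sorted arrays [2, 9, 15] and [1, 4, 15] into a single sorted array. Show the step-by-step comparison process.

Merging process:

Compare 2 vs 1: take 1 from right. Merged: [1]
Compare 2 vs 4: take 2 from left. Merged: [1, 2]
Compare 9 vs 4: take 4 from right. Merged: [1, 2, 4]
Compare 9 vs 15: take 9 from left. Merged: [1, 2, 4, 9]
Compare 15 vs 15: take 15 from left. Merged: [1, 2, 4, 9, 15]
Append remaining from right: [15]. Merged: [1, 2, 4, 9, 15, 15]

Final merged array: [1, 2, 4, 9, 15, 15]
Total comparisons: 5

The merged array is [1, 2, 4, 9, 15, 15], requiring 5 comparisons. The merge step runs in O(n) time where n is the total number of elements.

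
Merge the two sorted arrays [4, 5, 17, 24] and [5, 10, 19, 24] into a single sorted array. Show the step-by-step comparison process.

Merging process:

Compare 4 vs 5: take 4 from left. Merged: [4]
Compare 5 vs 5: take 5 from left. Merged: [4, 5]
Compare 17 vs 5: take 5 from right. Merged: [4, 5, 5]
Compare 17 vs 10: take 10 from right. Merged: [4, 5, 5, 10]
Compare 17 vs 19: take 17 from left. Merged: [4, 5, 5, 10, 17]
Compare 24 vs 19: take 19 from right. Merged: [4, 5, 5, 10, 17, 19]
Compare 24 vs 24: take 24 from left. Merged: [4, 5, 5, 10, 17, 19, 24]
Append remaining from right: [24]. Merged: [4, 5, 5, 10, 17, 19, 24, 24]

Final merged array: [4, 5, 5, 10, 17, 19, 24, 24]
Total comparisons: 7

The merged array is [4, 5, 5, 10, 17, 19, 24, 24], requiring 7 comparisons. The merge step runs in O(n) time where n is the total number of elements.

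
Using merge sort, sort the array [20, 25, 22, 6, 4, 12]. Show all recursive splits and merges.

Merge sort trace:

Split: [20, 25, 22, 6, 4, 12] -> [20, 25, 22] and [6, 4, 12]
  Split: [20, 25, 22] -> [20] and [25, 22]
    Split: [25, 22] -> [25] and [22]
    Merge: [25] + [22] -> [22, 25]
  Merge: [20] + [22, 25] -> [20, 22, 25]
  Split: [6, 4, 12] -> [6] and [4, 12]
    Split: [4, 12] -> [4] and [12]
    Merge: [4] + [12] -> [4, 12]
  Merge: [6] + [4, 12] -> [4, 6, 12]
Merge: [20, 22, 25] + [4, 6, 12] -> [4, 6, 12, 20, 22, 25]

Final sorted array: [4, 6, 12, 20, 22, 25]

The merge sort proceeds by recursively splitting the array and merging sorted halves.
After all merges, the sorted array is [4, 6, 12, 20, 22, 25].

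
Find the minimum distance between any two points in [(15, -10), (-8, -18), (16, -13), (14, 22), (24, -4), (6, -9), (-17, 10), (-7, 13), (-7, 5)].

Computing all pairwise distances among 9 points:

d((15, -10), (-8, -18)) = 24.3516
d((15, -10), (16, -13)) = 3.1623 <-- minimum
d((15, -10), (14, 22)) = 32.0156
d((15, -10), (24, -4)) = 10.8167
d((15, -10), (6, -9)) = 9.0554
d((15, -10), (-17, 10)) = 37.7359
d((15, -10), (-7, 13)) = 31.8277
d((15, -10), (-7, 5)) = 26.6271
d((-8, -18), (16, -13)) = 24.5153
d((-8, -18), (14, 22)) = 45.6508
d((-8, -18), (24, -4)) = 34.9285
d((-8, -18), (6, -9)) = 16.6433
d((-8, -18), (-17, 10)) = 29.4109
d((-8, -18), (-7, 13)) = 31.0161
d((-8, -18), (-7, 5)) = 23.0217
d((16, -13), (14, 22)) = 35.0571
d((16, -13), (24, -4)) = 12.0416
d((16, -13), (6, -9)) = 10.7703
d((16, -13), (-17, 10)) = 40.2244
d((16, -13), (-7, 13)) = 34.7131
d((16, -13), (-7, 5)) = 29.2062
d((14, 22), (24, -4)) = 27.8568
d((14, 22), (6, -9)) = 32.0156
d((14, 22), (-17, 10)) = 33.2415
d((14, 22), (-7, 13)) = 22.8473
d((14, 22), (-7, 5)) = 27.0185
d((24, -4), (6, -9)) = 18.6815
d((24, -4), (-17, 10)) = 43.3244
d((24, -4), (-7, 13)) = 35.3553
d((24, -4), (-7, 5)) = 32.28
d((6, -9), (-17, 10)) = 29.8329
d((6, -9), (-7, 13)) = 25.5539
d((6, -9), (-7, 5)) = 19.105
d((-17, 10), (-7, 13)) = 10.4403
d((-17, 10), (-7, 5)) = 11.1803
d((-7, 13), (-7, 5)) = 8.0

Closest pair: (15, -10) and (16, -13) with distance 3.1623

The closest pair is (15, -10) and (16, -13) with Euclidean distance 3.1623. For 9 points, brute-force pairwise comparison is shown above. For large n, the divide-and-conquer algorithm (sort by x, recurse on halves, check the dividing strip) achieves O(n log n).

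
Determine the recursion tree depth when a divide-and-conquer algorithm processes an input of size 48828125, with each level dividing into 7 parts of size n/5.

For divide and conquer with division factor 5:

Problem sizes at each level:
Level 0: 48828125
Level 1: 9765625
Level 2: 1953125
Level 3: 390625
Level 4: 78125
Level 5: 15625
Level 6: 3125
Level 7: 625
Level 8: 125
Level 9: 25
Level 10: 5
Level 11: 1

The root is level 0 and the size-1 base case is level 11 (the tree spans levels 0 through 11, i.e. 12 levels counting the root), so the depth is the number of divisions: log_5(48828125) = 11

The recursion tree depth is log_5(48828125) = 11. At each level, the problem size is divided by 5, so it takes 11 divisions to reduce to a base case of size 1. The algorithm makes 7 recursive calls at each level.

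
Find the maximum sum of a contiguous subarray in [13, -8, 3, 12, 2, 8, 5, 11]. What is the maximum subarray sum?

Using Kadane's algorithm on [13, -8, 3, 12, 2, 8, 5, 11]:

Scanning through the array:
Position 1 (value -8): max_ending_here = 5, max_so_far = 13
Position 2 (value 3): max_ending_here = 8, max_so_far = 13
Position 3 (value 12): max_ending_here = 20, max_so_far = 20
Position 4 (value 2): max_ending_here = 22, max_so_far = 22
Position 5 (value 8): max_ending_here = 30, max_so_far = 30
Position 6 (value 5): max_ending_here = 35, max_so_far = 35
Position 7 (value 11): max_ending_here = 46, max_so_far = 46

Maximum subarray: [13, -8, 3, 12, 2, 8, 5, 11]
Maximum sum: 46

The maximum subarray is [13, -8, 3, 12, 2, 8, 5, 11] with sum 46. This subarray runs from index 0 to index 7.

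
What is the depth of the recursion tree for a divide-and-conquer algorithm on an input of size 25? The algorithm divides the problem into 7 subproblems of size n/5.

For divide and conquer with division factor 5:

Problem sizes at each level:
Level 0: 25
Level 1: 5
Level 2: 1

The root is level 0 and the size-1 base case is level 2 (the tree spans levels 0 through 2, i.e. 3 levels counting the root), so the depth is the number of divisions: log_5(25) = 2

The recursion tree depth is log_5(25) = 2. At each level, the problem size is divided by 5, so it takes 2 divisions to reduce to a base case of size 1. The algorithm makes 7 recursive calls at each level.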